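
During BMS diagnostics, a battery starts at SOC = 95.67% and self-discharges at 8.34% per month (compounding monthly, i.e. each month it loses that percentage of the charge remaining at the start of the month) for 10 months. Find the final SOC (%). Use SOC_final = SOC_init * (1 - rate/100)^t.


decay = (1 - 8.34/100)^10 = 0.4186
SOC_final = 95.67 * 0.4186 = 40.05%

40.05%


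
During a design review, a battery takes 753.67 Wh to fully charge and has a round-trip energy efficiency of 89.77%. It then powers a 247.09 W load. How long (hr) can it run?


Step 1: E_discharge = eta/100 * E_charge = 89.77/100 * 753.67 = 676.57 Wh
Step 2: t = E_discharge / P = 676.57 / 247.09 = 2.738 hr

2.738 hr


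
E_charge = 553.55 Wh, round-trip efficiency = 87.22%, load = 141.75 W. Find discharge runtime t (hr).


Step 1: E_discharge = eta/100 * E_charge = 87.22/100 * 553.55 = 482.81 Wh
Step 2: t = E_discharge / P = 482.81 / 141.75 = 3.406 hr

3.406 hr


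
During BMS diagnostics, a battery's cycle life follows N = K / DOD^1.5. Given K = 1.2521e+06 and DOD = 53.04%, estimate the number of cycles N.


DOD^1.5 = 386.28
N = K / DOD^1.5 = 1.2521e+06 / 386.28 = 3241

3241 cycles


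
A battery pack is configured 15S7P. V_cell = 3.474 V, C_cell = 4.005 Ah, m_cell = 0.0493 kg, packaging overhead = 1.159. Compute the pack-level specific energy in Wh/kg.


Step 1: V_pack = 15 * 3.474 = 52.11 V
Step 2: C_pack = 7 * 4.005 = 28.035 Ah
Step 3: E_pack = V_pack * C_pack = 52.11 * 28.035 = 1460.9 Wh
Step 4: m_pack = 15 * 7 * 0.0493 * 1.159 = 5.9996 kg
Step 5: ED = E_pack / m_pack = 1460.9 / 5.9996 = 243.5 Wh/kg

243.5 Wh/kg


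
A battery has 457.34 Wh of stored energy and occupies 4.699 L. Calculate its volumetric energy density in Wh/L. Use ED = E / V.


Volumetric ED = 457.34 Wh / 4.699 L = 97.33 Wh/L

97.33 Wh/L


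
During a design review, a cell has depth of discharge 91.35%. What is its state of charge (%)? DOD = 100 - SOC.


SOC = 100 - DOD = 100 - 91.35 = 8.65%

8.65%


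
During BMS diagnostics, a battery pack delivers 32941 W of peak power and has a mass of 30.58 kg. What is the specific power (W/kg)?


Specific power = 32941 W / 30.58 kg = 1077 W/kg

1077 W/kg


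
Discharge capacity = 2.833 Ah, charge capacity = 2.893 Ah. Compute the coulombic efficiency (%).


eta_c = Q_dis / Q_chg * 100 = 2.833 / 2.893 * 100 = 97.93%

97.93%


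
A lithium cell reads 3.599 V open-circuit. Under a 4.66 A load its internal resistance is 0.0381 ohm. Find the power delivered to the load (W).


Step 1: V_terminal = OCV - I*R = 3.599 - 4.66 * 0.0381 = 3.4215 V
Step 2: P_out = V_terminal * I = 3.4215 * 4.66 = 15.94 W

15.94 W


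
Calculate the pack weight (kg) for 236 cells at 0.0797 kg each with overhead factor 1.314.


Cell mass sum = 236 * 0.0797 = 18.809 kg
With overhead 1.314: m_pack = 18.809 * 1.314 = 24.72 kg

24.72 kg


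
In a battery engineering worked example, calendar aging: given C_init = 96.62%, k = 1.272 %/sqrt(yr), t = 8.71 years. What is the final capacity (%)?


Step 1: sqrt(8.71 yr) = 2.9513
Step 2: drop = 1.272 * 2.9513 = 3.7541
Step 3: C_final = 96.62 - 3.7541 = 92.87%

92.87%


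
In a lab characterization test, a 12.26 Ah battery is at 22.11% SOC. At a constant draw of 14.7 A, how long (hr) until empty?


Step 1: remaining = SOC/100 * C_total = 22.11/100 * 12.26 = 2.7107 Ah
Step 2: t = remaining / I = 2.7107 / 14.7 = 0.1844 hr

0.1844 hr


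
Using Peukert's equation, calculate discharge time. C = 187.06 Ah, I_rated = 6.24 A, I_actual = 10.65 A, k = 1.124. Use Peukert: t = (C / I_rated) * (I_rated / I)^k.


Step 1: t_rated = C / I_rated = 187.06 / 6.24 = 29.978 hr
Step 2: ratio = 6.24 / 10.65 = 0.58592
Step 3: ratio^k = 0.58592^1.124 = 0.54834
Step 4: t = t_rated * ratio^k = 29.978 * 0.54834 = 16.44 hr

16.44 hr


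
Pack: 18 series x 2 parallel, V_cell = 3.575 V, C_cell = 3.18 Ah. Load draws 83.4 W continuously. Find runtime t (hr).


Step 1: E_pack = Ns * V_cell * Np * C_cell = 18 * 3.575 * 2 * 3.18 = 409.27 Wh
Step 2: t = E_pack / P = 409.27 / 83.4 = 4.907 hr

4.907 hr


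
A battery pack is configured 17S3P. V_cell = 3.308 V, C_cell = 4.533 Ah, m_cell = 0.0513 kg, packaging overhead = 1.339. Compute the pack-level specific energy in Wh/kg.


Step 1: V_pack = 17 * 3.308 = 56.236 V
Step 2: C_pack = 3 * 4.533 = 13.599 Ah
Step 3: E_pack = V_pack * C_pack = 56.236 * 13.599 = 764.75 Wh
Step 4: m_pack = 17 * 3 * 0.0513 * 1.339 = 3.5032 kg
Step 5: ED = E_pack / m_pack = 764.75 / 3.5032 = 218.3 Wh/kg

218.3 Wh/kg


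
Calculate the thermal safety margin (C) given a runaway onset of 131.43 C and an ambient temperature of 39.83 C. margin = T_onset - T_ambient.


Safety margin = 131.43 C - 39.83 C = 91.6 C

91.6 C


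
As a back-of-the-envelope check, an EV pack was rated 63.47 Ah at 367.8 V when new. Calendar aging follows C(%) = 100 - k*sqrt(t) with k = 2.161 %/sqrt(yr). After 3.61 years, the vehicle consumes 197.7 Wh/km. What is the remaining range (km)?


Step 1: capacity retention = 100 - 2.161 * sqrt(3.61) = 100 - 2.161 * 1.9 = 95.894%
Step 2: C_now = 63.47 * 95.894/100 = 60.864 Ah
Step 3: E_pack = V * C_now = 367.8 * 60.864 = 22386 Wh
Step 4: range = E_pack / consumption = 22386 / 197.7 = 113.2 km

113.2 km


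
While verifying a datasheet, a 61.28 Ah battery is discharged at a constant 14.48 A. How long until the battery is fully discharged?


Runtime = 61.28 Ah / 14.48 A = 4.232 hr

4.232 hr


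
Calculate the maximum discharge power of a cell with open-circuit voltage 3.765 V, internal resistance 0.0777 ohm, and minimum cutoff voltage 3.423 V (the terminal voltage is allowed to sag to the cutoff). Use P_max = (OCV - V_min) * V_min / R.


P_max = (OCV - V_min) * V_min / R = (3.765 - 3.423) * 3.423 / 0.0777 = 0.342 * 3.423 / 0.0777 = 15.07 W

15.07 W


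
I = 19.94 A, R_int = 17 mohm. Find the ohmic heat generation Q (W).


Convert: R = 17 mohm = 0.017 ohm
Q = I^2 * R = 19.94^2 * 0.017 = 6.759 W

6.759 W


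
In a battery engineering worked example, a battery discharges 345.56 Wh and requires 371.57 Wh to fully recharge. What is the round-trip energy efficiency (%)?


eta_e = E_dis / E_chg * 100 = 345.56 / 371.57 * 100 = 93.00%

93.00%


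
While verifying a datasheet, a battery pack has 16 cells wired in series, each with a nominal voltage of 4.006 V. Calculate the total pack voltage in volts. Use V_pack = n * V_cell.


V_pack = n * V_cell = 16 * 4.006 = 64.096 V

64.096 V


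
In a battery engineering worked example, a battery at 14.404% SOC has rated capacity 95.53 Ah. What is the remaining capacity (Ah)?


remaining = SOC / 100 * total = 14.404 / 100 * 95.53 = 13.76 Ah

13.76 Ah


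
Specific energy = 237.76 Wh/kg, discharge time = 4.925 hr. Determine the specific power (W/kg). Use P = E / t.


Specific power = 237.76 Wh/kg / 4.925 hr = 48.28 W/kg

48.28 W/kg


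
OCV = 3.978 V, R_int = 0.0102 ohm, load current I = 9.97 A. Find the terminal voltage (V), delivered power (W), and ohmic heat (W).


Step 1: V_terminal = OCV - I*R = 3.978 - 9.97 * 0.0102 = 3.8763 V
Step 2: P_out = V_terminal * I = 3.8763 * 9.97 = 38.65 W
Step 3: Q = I^2 * R = 9.97^2 * 0.0102 = 1.014 W

V=3.8763 V, P=38.65 W, Q=1.014 W


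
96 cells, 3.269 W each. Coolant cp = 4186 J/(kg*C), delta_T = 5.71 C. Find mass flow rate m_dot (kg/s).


Step 1: Total heat Q = 96 * 3.269 W = 313.82 W
Step 2: denom = cp * dT = 4186 * 5.71 = 23902
Step 3: m_dot = 313.82 / 23902 = 0.01313 kg/s

0.01313 kg/s


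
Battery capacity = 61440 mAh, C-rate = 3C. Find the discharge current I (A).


Convert: capacity = 61440 mAh = 61.44 Ah
At 3C: I = 3 * 61.44 Ah = 184.32 A

184.32 A


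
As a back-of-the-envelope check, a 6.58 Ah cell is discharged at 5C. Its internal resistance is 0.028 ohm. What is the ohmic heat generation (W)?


Step 1: I = C_rate * capacity = 5 * 6.58 = 32.9 A
Step 2: Q = I^2 * R = 32.9^2 * 0.028 = 1082.4 * 0.028 = 30.31 W

30.31 W


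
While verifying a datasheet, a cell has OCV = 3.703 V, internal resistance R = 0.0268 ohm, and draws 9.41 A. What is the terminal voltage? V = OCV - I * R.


V = OCV - I*R = 3.703 - 9.41 * 0.0268 = 3.451 V

3.451 V


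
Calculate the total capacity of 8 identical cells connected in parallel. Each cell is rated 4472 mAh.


Convert: C_cell = 4472 mAh = 4.472 Ah
C_total = 8 * 4.472 = 35.776 Ah

35.776 Ah


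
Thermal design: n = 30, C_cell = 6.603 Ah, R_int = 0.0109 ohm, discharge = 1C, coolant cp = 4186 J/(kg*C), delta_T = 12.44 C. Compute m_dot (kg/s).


Step 1: I = 1 * 6.603 = 6.603 A
Step 2: Q_cell = I^2 * R = 6.603^2 * 0.0109 = 0.47524 W
Step 3: Q_total = 30 * 0.47524 = 14.257 W
Step 4: m_dot = Q_total / (cp * dT) = 14.257 / (4186 * 12.44) = 2.738e-04 kg/s

2.738e-04 kg/s


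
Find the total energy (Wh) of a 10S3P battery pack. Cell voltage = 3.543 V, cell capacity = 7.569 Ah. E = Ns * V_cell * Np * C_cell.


E = Ns * Vcell * Np * Ccell = 10 * 3.543 * 3 * 7.569 = 804.5 Wh

804.5 Wh


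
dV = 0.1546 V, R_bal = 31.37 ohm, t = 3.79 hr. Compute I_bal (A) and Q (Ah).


First, Ohm's law: I_bal = 0.1546 V / 31.37 ohm = 0.0049283 A
Then Q = I * t = 0.0049283 A * 3.79 hr = 0.01868 Ah

I=0.0049283 A, Q=0.01868 Ah


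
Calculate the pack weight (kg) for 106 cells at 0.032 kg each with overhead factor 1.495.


Cell mass sum = 106 * 0.032 = 3.392 kg
With overhead 1.495: m_pack = 3.392 * 1.495 = 5.071 kg

5.071 kg


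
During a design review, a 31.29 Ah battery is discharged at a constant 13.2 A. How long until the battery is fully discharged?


t = capacity / current = 31.29 / 13.2 = 2.370 hr

2.370 hr


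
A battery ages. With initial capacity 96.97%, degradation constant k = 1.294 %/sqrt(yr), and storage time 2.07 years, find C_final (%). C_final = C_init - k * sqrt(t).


sqrt(t) = sqrt(2.07) = 1.4387
C_final = 96.97 - 1.294 * 1.4387 = 95.11%

95.11%


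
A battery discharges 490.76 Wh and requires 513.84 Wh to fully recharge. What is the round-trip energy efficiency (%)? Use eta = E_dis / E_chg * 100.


Round-trip efficiency = 490.76/513.84 * 100% = 95.51%

95.51%


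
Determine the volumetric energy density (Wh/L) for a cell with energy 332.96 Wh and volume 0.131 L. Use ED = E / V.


ED = E / V = 332.96 / 0.131 = 2542 Wh/L

2542 Wh/L


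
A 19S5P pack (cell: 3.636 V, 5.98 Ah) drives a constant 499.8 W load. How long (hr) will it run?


Step 1: E_pack = Ns * V_cell * Np * C_cell = 19 * 3.636 * 5 * 5.98 = 2065.6 Wh
Step 2: t = E_pack / P = 2065.6 / 499.8 = 4.133 hr

4.133 hr


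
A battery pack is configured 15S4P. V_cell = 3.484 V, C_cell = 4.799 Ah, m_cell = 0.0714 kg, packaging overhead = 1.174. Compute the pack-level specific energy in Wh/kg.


Step 1: V_pack = 15 * 3.484 = 52.26 V
Step 2: C_pack = 4 * 4.799 = 19.196 Ah
Step 3: E_pack = V_pack * C_pack = 52.26 * 19.196 = 1003.2 Wh
Step 4: m_pack = 15 * 4 * 0.0714 * 1.174 = 5.0294 kg
Step 5: ED = E_pack / m_pack = 1003.2 / 5.0294 = 199.5 Wh/kg

199.5 Wh/kg


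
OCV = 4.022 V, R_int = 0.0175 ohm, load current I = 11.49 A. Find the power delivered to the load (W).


Step 1: V_terminal = OCV - I*R = 4.022 - 11.49 * 0.0175 = 3.8209 V
Step 2: P_out = V_terminal * I = 3.8209 * 11.49 = 43.90 W

43.90 W


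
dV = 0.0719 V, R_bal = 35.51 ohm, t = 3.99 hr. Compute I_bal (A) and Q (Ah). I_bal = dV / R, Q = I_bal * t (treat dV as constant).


I_bal = dV / R = 0.0719 / 35.51 = 0.0020248 A
Q = I_bal * t = 0.0020248 * 3.99 = 0.008079 Ah

I=0.0020248 A, Q=0.008079 Ah


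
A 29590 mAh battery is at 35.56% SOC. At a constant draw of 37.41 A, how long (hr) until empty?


Convert: C_total = 29590 mAh = 29.59 Ah
Step 1: remaining = SOC/100 * C_total = 35.56/100 * 29.59 = 10.522 Ah
Step 2: t = remaining / I = 10.522 / 37.41 = 0.2813 hr

0.2813 hr


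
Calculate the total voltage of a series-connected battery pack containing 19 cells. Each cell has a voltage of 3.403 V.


With 19 cells in series at 3.403 V each, V_pack = 64.657 V

64.657 V


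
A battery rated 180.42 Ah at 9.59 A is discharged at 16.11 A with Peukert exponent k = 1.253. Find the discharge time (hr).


Step 1: t_rated = C / I_rated = 180.42 / 9.59 = 18.813 hr
Step 2: ratio = 9.59 / 16.11 = 0.59528
Step 3: ratio^k = 0.59528^1.253 = 0.52207
Step 4: t = t_rated * ratio^k = 18.813 * 0.52207 = 9.822 hr

9.822 hr


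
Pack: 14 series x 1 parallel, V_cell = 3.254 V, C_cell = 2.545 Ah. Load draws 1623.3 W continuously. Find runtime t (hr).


Step 1: E_pack = Ns * V_cell * Np * C_cell = 14 * 3.254 * 1 * 2.545 = 115.94 Wh
Step 2: t = E_pack / P = 115.94 / 1623.3 = 0.07142 hr

0.07142 hr


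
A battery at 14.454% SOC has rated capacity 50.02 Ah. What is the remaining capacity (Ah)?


remaining = SOC / 100 * total = 14.454 / 100 * 50.02 = 7.230 Ah

7.230 Ah


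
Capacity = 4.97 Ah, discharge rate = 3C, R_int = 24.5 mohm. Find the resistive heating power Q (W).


Convert: R = 24.5 mohm = 0.0245 ohm
Step 1: I = C_rate * capacity = 3 * 4.97 = 14.91 A
Step 2: Q = I^2 * R = 14.91^2 * 0.0245 = 222.31 * 0.0245 = 5.447 W

5.447 W


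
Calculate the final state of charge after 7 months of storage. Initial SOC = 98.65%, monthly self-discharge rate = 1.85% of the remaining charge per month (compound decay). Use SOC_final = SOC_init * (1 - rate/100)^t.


decay = (1 - 1.85/100)^7 = 0.87747
SOC_final = 98.65 * 0.87747 = 86.56%

86.56%


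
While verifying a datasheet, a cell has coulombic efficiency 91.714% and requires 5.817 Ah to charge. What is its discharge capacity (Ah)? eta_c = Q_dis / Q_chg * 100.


Q_dis = eta/100 * Q_chg = 91.714/100 * 5.817 = 5.335 Ah

5.335 Ah


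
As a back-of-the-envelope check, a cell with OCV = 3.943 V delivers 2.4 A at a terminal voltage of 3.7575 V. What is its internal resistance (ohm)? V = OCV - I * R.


R = (OCV - V) / I = (3.943 - 3.7575) / 2.4 = 0.07729 ohm

0.07729 ohm


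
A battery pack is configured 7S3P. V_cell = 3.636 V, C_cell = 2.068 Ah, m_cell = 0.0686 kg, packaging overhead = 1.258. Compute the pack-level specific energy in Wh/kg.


Step 1: V_pack = 7 * 3.636 = 25.452 V
Step 2: C_pack = 3 * 2.068 = 6.204 Ah
Step 3: E_pack = V_pack * C_pack = 25.452 * 6.204 = 157.9 Wh
Step 4: m_pack = 7 * 3 * 0.0686 * 1.258 = 1.8123 kg
Step 5: ED = E_pack / m_pack = 157.9 / 1.8123 = 87.13 Wh/kg

87.13 Wh/kg


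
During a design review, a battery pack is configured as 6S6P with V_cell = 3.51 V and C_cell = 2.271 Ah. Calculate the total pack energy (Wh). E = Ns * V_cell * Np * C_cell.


E = Ns * Vcell * Np * Ccell = 6 * 3.51 * 6 * 2.271 = 287.0 Wh

287.0 Wh


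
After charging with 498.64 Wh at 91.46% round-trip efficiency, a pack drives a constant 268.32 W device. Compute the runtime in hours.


Step 1: E_discharge = eta/100 * E_charge = 91.46/100 * 498.64 = 456.06 Wh
Step 2: t = E_discharge / P = 456.06 / 268.32 = 1.700 hr

1.700 hr


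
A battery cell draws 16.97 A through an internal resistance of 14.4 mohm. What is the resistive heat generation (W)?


Convert: R = 14.4 mohm = 0.0144 ohm
I^2 = 287.98
Q = 287.98 * 0.0144 = 4.147 W

4.147 W


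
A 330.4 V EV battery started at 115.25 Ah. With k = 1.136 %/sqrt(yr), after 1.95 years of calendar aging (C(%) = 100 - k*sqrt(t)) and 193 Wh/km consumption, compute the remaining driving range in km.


Step 1: capacity retention = 100 - 1.136 * sqrt(1.95) = 100 - 1.136 * 1.3964 = 98.414%
Step 2: C_now = 115.25 * 98.414/100 = 113.42 Ah
Step 3: E_pack = V * C_now = 330.4 * 113.42 = 37474 Wh
Step 4: range = E_pack / consumption = 37474 / 193 = 194.2 km

194.2 km


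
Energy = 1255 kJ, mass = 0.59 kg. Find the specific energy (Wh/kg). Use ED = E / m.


Convert: E = 1255 kJ = 348.61 Wh
ED = E / m = 348.61 / 0.59 = 590.9 Wh/kg

590.9 Wh/kg


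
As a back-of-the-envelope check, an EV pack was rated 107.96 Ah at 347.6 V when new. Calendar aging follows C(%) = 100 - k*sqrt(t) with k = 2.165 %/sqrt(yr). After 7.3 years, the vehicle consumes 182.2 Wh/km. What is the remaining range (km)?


Step 1: capacity retention = 100 - 2.165 * sqrt(7.3) = 100 - 2.165 * 2.7019 = 94.15%
Step 2: C_now = 107.96 * 94.15/100 = 101.64 Ah
Step 3: E_pack = V * C_now = 347.6 * 101.64 = 35330 Wh
Step 4: range = E_pack / consumption = 35330 / 182.2 = 193.9 km

193.9 km


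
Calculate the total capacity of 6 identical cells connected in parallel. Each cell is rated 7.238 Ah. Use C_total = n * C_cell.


Parallel capacities add: 6 * 7.238 Ah = 43.428 Ah

43.428 Ah


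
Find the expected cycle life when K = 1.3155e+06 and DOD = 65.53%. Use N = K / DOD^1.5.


Step 1: DOD^1.5 = 65.53^1.5 = 530.47
Step 2: N = 1.3155e+06 / 530.47 = 2480 cycles

2480 cycles


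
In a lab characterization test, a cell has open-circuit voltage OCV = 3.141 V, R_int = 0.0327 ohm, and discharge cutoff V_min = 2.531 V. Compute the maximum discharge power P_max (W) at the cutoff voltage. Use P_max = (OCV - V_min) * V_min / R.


dV = OCV - V_min = 0.61 V (so I_max = dV / R)
P_max = dV * V_min / R = 0.61 * 2.531 / 0.0327 = 47.21 W

47.21 W


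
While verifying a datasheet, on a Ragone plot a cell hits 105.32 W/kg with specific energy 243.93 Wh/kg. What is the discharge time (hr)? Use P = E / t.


t = E / P = 243.93 / 105.32 = 2.316 hr

2.316 hr


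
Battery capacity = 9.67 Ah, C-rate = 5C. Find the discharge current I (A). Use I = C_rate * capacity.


I = C_rate * capacity = 5 * 9.67 = 48.35 A

48.35 A


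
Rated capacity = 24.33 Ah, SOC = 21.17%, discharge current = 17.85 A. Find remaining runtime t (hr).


Step 1: remaining = SOC/100 * C_total = 21.17/100 * 24.33 = 5.1507 Ah
Step 2: t = remaining / I = 5.1507 / 17.85 = 0.2886 hr

0.2886 hr


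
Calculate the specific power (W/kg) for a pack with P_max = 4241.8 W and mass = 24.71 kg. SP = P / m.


SP = P / m = 4241.8 / 24.71 = 171.7 W/kg

171.7 W/kg


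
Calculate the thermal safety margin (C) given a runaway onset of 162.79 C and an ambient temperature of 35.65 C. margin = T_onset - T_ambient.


Safety margin = 162.79 C - 35.65 C = 127.14 C

127.14 C


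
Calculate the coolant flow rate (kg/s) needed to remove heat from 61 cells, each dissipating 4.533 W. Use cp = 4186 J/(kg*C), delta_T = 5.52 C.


Step 1: Total heat Q = 61 * 4.533 W = 276.51 W
Step 2: denom = cp * dT = 4186 * 5.52 = 23107
Step 3: m_dot = 276.51 / 23107 = 0.01197 kg/s

0.01197 kg/s


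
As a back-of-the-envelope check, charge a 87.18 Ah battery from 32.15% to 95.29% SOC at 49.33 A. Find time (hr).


delta_Ah = 87.18 * (95.29 - 32.15) / 100 = 55.045 Ah
t = delta_Ah / I = 55.045 / 49.33 = 1.116 hr

1.116 hr


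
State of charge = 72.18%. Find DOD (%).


DOD = 100 - SOC = 100 - 72.18 = 27.82%

27.82%


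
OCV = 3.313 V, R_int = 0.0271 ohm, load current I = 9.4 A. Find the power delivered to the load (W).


Step 1: V_terminal = OCV - I*R = 3.313 - 9.4 * 0.0271 = 3.0583 V
Step 2: P_out = V_terminal * I = 3.0583 * 9.4 = 28.75 W

28.75 W


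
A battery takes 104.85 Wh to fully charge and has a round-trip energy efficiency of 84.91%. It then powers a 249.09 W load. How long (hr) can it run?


Step 1: E_discharge = eta/100 * E_charge = 84.91/100 * 104.85 = 89.028 Wh
Step 2: t = E_discharge / P = 89.028 / 249.09 = 0.3574 hr

0.3574 hr


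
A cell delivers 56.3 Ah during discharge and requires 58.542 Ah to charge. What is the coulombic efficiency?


Coulombic efficiency = 56.3/58.542 * 100% = 96.17%

96.17%


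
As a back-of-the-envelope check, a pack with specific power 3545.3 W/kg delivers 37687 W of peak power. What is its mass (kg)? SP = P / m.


m = P / SP = 37687 / 3545.3 = 10.63 kg

10.63 kg


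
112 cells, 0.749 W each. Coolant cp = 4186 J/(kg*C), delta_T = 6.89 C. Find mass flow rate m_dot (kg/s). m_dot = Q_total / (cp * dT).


Q_total = 112 * 0.749 = 83.888 W
m_dot = Q_total / (cp * dT) = 83.888 / (4186 * 6.89) = 0.002909 kg/s

0.002909 kg/s


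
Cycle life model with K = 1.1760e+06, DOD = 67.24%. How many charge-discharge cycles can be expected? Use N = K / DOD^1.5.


Step 1: DOD^1.5 = 67.24^1.5 = 551.37
Step 2: N = 1.1760e+06 / 551.37 = 2133 cycles

2133 cycles


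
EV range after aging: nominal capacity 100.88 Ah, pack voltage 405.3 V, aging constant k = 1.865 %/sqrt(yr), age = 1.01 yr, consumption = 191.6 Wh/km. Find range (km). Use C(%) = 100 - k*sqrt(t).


Step 1: capacity retention = 100 - 1.865 * sqrt(1.01) = 100 - 1.865 * 1.005 = 98.126%
Step 2: C_now = 100.88 * 98.126/100 = 98.99 Ah
Step 3: E_pack = V * C_now = 405.3 * 98.99 = 40121 Wh
Step 4: range = E_pack / consumption = 40121 / 191.6 = 209.4 km

209.4 km


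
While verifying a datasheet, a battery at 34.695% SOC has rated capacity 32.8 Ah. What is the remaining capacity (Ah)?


remaining = SOC / 100 * total = 34.695 / 100 * 32.8 = 11.38 Ah

11.38 Ah


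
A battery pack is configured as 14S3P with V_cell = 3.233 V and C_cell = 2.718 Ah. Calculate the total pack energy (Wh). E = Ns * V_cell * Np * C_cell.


V_pack = 14 * 3.233 = 45.262 V
C_pack = 3 * 2.718 = 8.154 Ah
E = V_pack * C_pack = 45.262 * 8.154 = 369.1 Wh

369.1 Wh


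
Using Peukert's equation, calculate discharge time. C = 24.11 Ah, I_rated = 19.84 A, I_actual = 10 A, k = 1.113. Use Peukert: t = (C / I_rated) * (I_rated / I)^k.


t_rated = C / I_rated = 24.11 / 19.84 = 1.2152 hr
(I_rated/I)^k = (1.984)^1.113 = 2.1437
t = t_rated * (I_rated/I)^k = 1.2152 * 2.1437 = 2.605 hr

2.605 hr


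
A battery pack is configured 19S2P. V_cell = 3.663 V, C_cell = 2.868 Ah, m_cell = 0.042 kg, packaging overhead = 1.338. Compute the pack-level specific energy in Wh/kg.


Step 1: V_pack = 19 * 3.663 = 69.597 V
Step 2: C_pack = 2 * 2.868 = 5.736 Ah
Step 3: E_pack = V_pack * C_pack = 69.597 * 5.736 = 399.21 Wh
Step 4: m_pack = 19 * 2 * 0.042 * 1.338 = 2.1354 kg
Step 5: ED = E_pack / m_pack = 399.21 / 2.1354 = 186.9 Wh/kg

186.9 Wh/kg


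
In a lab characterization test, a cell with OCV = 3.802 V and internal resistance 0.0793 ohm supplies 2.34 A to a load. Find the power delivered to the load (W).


Step 1: V_terminal = OCV - I*R = 3.802 - 2.34 * 0.0793 = 3.6164 V
Step 2: P_out = V_terminal * I = 3.6164 * 2.34 = 8.462 W

8.462 W


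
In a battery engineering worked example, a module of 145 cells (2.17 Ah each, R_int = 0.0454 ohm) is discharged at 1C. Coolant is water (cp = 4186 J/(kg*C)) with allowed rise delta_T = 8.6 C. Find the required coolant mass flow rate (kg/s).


Step 1: I = 1 * 2.17 = 2.17 A
Step 2: Q_cell = I^2 * R = 2.17^2 * 0.0454 = 0.21378 W
Step 3: Q_total = 145 * 0.21378 = 30.998 W
Step 4: m_dot = Q_total / (cp * dT) = 30.998 / (4186 * 8.6) = 8.611e-04 kg/s

8.611e-04 kg/s


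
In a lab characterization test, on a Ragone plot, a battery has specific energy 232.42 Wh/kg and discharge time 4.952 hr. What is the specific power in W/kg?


Specific power = 232.42 Wh/kg / 4.952 hr = 46.93 W/kg

46.93 W/kg


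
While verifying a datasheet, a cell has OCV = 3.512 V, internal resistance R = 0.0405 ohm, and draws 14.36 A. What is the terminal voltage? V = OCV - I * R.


V = OCV - I*R = 3.512 - 14.36 * 0.0405 = 2.930 V

2.930 V


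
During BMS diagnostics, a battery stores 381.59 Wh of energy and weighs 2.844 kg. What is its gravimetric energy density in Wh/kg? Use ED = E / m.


ED = E / m = 381.59 / 2.844 = 134.2 Wh/kg

134.2 Wh/kg


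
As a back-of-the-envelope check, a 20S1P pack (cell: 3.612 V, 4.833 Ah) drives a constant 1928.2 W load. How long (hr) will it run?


Step 1: E_pack = Ns * V_cell * Np * C_cell = 20 * 3.612 * 1 * 4.833 = 349.14 Wh
Step 2: t = E_pack / P = 349.14 / 1928.2 = 0.1811 hr

0.1811 hr


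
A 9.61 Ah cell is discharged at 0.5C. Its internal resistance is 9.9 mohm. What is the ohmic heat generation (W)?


Convert: R = 9.9 mohm = 0.0099 ohm
Step 1: I = C_rate * capacity = 0.5 * 9.61 = 4.805 A
Step 2: Q = I^2 * R = 4.805^2 * 0.0099 = 23.088 * 0.0099 = 0.2286 W

0.2286 W


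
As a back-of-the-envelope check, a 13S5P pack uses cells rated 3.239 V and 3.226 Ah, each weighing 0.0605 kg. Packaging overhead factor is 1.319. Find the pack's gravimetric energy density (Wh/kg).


Step 1: V_pack = 13 * 3.239 = 42.107 V
Step 2: C_pack = 5 * 3.226 = 16.13 Ah
Step 3: E_pack = V_pack * C_pack = 42.107 * 16.13 = 679.19 Wh
Step 4: m_pack = 13 * 5 * 0.0605 * 1.319 = 5.187 kg
Step 5: ED = E_pack / m_pack = 679.19 / 5.187 = 130.9 Wh/kg

130.9 Wh/kg


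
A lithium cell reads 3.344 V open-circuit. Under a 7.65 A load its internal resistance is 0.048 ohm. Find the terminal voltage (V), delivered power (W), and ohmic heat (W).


Step 1: V_terminal = OCV - I*R = 3.344 - 7.65 * 0.048 = 2.9768 V
Step 2: P_out = V_terminal * I = 2.9768 * 7.65 = 22.77 W
Step 3: Q = I^2 * R = 7.65^2 * 0.048 = 2.809 W

V=2.9768 V, P=22.77 W, Q=2.809 W


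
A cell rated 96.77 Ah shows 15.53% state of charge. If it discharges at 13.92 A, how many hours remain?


Step 1: remaining = SOC/100 * C_total = 15.53/100 * 96.77 = 15.028 Ah
Step 2: t = remaining / I = 15.028 / 13.92 = 1.080 hr

1.080 hr


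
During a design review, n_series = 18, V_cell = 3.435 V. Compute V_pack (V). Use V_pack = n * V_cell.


V_pack = n * V_cell = 18 * 3.435 = 61.83 V

61.83 V


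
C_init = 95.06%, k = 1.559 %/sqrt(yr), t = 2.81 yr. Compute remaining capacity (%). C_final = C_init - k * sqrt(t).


sqrt(t) = sqrt(2.81) = 1.6763
C_final = 95.06 - 1.559 * 1.6763 = 92.45%

92.45%


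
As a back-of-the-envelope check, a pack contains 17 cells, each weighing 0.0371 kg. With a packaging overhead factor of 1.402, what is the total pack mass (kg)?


Cell mass sum = 17 * 0.0371 = 0.6307 kg
With overhead 1.402: m_pack = 0.6307 * 1.402 = 0.8842 kg

0.8842 kg


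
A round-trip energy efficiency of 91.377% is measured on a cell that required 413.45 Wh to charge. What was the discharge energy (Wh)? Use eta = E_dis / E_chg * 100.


E_dis = eta/100 * E_chg = 91.377/100 * 413.45 = 377.8 Wh

377.8 Wh


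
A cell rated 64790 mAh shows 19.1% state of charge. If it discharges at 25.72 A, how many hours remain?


Convert: C_total = 64790 mAh = 64.79 Ah
Step 1: remaining = SOC/100 * C_total = 19.1/100 * 64.79 = 12.375 Ah
Step 2: t = remaining / I = 12.375 / 25.72 = 0.4811 hr

0.4811 hr


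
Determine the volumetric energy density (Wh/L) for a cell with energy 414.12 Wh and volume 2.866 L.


ED = E / V = 414.12 / 2.866 = 144.5 Wh/L

144.5 Wh/L


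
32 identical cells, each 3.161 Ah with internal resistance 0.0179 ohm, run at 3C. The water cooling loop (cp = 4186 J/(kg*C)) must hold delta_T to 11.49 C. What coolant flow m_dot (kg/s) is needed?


Step 1: I = 3 * 3.161 = 9.483 A
Step 2: Q_cell = I^2 * R = 9.483^2 * 0.0179 = 1.6097 W
Step 3: Q_total = 32 * 1.6097 = 51.51 W
Step 4: m_dot = Q_total / (cp * dT) = 51.51 / (4186 * 11.49) = 0.001071 kg/s

0.001071 kg/s


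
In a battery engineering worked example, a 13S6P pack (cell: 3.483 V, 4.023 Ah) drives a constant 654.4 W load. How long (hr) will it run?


Step 1: E_pack = Ns * V_cell * Np * C_cell = 13 * 3.483 * 6 * 4.023 = 1092.9 Wh
Step 2: t = E_pack / P = 1092.9 / 654.4 = 1.670 hr

1.670 hr


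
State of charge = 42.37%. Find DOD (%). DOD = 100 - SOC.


DOD = 100 - SOC = 100 - 42.37 = 57.63%

57.63%


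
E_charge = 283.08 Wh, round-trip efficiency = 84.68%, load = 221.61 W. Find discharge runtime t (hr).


Step 1: E_discharge = eta/100 * E_charge = 84.68/100 * 283.08 = 239.71 Wh
Step 2: t = E_discharge / P = 239.71 / 221.61 = 1.082 hr

1.082 hr


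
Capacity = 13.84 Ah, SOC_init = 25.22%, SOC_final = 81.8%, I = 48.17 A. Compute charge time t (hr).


Step 1: dSOC = 81.8% - 25.22% = 56.58%
Step 2: delta_Ah = 13.84 * 56.58 / 100 = 7.8307 Ah
Step 3: t = 7.8307 / 48.17 = 0.1626 hr

0.1626 hr


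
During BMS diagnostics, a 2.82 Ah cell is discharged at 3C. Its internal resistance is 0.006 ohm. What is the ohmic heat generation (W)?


Step 1: I = C_rate * capacity = 3 * 2.82 = 8.46 A
Step 2: Q = I^2 * R = 8.46^2 * 0.006 = 71.572 * 0.006 = 0.4294 W

0.4294 W


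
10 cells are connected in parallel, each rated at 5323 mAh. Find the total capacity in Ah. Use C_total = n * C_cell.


Convert: C_cell = 5323 mAh = 5.323 Ah
C_total = 10 * 5.323 = 53.23 Ah

53.23 Ah


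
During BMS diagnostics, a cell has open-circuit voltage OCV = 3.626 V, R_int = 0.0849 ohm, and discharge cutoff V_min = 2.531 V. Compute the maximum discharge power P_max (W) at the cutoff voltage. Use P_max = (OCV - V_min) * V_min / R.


P_max = (OCV - V_min) * V_min / R = (3.626 - 2.531) * 2.531 / 0.0849 = 1.095 * 2.531 / 0.0849 = 32.64 W

32.64 W


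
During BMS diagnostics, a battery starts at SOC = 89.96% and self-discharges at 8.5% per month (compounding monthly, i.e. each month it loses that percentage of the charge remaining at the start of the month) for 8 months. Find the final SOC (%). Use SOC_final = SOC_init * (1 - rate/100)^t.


decay = (1 - 8.5/100)^8 = 0.49132
SOC_final = 89.96 * 0.49132 = 44.20%

44.20%


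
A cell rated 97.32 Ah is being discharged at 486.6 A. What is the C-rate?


Rearranging: C_rate = 486.6 / 97.32 = 5C

5C


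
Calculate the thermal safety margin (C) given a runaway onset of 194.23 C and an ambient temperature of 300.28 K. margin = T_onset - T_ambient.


Convert: T_ambient = 300.28 K = 27.13 C
margin = 194.23 - 27.13 = 167.1 C

167.1 C


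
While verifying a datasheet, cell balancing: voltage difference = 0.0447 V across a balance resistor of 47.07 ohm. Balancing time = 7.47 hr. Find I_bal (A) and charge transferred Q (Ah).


First, Ohm's law: I_bal = 0.0447 V / 47.07 ohm = 9.4965e-04 A
Then Q = I * t = 9.4965e-04 A * 7.47 hr = 0.007094 Ah

I=9.4965e-04 A, Q=0.007094 Ah


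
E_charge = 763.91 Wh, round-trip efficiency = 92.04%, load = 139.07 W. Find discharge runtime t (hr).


Step 1: E_discharge = eta/100 * E_charge = 92.04/100 * 763.91 = 703.1 Wh
Step 2: t = E_discharge / P = 703.1 / 139.07 = 5.056 hr

5.056 hr


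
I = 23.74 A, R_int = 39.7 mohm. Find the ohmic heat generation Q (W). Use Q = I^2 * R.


Convert: R = 39.7 mohm = 0.0397 ohm
Q = I^2 * R = 23.74^2 * 0.0397 = 22.37 W

22.37 W


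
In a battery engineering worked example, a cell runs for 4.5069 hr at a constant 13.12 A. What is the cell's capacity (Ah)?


C = I * t = 13.12 * 4.5069 = 59.13 Ah

59.13 Ah


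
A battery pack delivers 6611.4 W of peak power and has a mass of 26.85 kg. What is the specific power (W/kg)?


Specific power = 6611.4 W / 26.85 kg = 246.2 W/kg

246.2 W/kg


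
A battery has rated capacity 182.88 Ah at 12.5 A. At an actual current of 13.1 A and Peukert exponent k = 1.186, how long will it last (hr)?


t_rated = C / I_rated = 182.88 / 12.5 = 14.63 hr
(I_rated/I)^k = (0.9542)^1.186 = 0.94592
t = t_rated * (I_rated/I)^k = 14.63 * 0.94592 = 13.84 hr

13.84 hr


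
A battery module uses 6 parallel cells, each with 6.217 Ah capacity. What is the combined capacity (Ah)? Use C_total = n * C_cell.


Parallel capacities add: 6 * 6.217 Ah = 37.302 Ah

37.302 Ah


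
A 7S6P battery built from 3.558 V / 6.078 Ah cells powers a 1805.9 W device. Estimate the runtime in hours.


Step 1: E_pack = Ns * V_cell * Np * C_cell = 7 * 3.558 * 6 * 6.078 = 908.27 Wh
Step 2: t = E_pack / P = 908.27 / 1805.9 = 0.5029 hr

0.5029 hr


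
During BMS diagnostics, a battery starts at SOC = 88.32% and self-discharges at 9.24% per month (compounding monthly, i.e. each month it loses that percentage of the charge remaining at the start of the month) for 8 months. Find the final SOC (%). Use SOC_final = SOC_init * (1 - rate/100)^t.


decay = (1 - 9.24/100)^8 = 0.46042
SOC_final = 88.32 * 0.46042 = 40.66%

40.66%


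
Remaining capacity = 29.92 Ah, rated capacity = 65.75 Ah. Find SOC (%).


SOC = (remaining / total) * 100 = (29.92 / 65.75) * 100 = 45.51%

45.51%


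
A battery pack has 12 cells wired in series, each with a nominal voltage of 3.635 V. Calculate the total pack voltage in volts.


Series voltages add: 12 * 3.635 V = 43.62 V

43.62 V


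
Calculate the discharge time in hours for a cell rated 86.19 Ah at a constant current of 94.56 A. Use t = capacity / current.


Runtime = 86.19 Ah / 94.56 A = 0.9115 hr

0.9115 hr


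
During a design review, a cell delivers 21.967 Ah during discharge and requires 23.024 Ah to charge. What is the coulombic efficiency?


eta_c = Q_dis / Q_chg * 100 = 21.967 / 23.024 * 100 = 95.41%

95.41%


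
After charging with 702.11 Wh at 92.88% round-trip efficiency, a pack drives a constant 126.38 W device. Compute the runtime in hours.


Step 1: E_discharge = eta/100 * E_charge = 92.88/100 * 702.11 = 652.12 Wh
Step 2: t = E_discharge / P = 652.12 / 126.38 = 5.160 hr

5.160 hr


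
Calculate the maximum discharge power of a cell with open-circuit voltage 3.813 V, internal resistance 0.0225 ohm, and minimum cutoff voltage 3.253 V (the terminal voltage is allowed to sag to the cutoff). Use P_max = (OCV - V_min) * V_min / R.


dV = OCV - V_min = 0.56 V (so I_max = dV / R)
P_max = dV * V_min / R = 0.56 * 3.253 / 0.0225 = 80.96 W

80.96 W


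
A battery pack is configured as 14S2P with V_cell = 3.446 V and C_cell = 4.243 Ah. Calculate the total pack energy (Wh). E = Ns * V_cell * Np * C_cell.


E = Ns * Vcell * Np * Ccell = 14 * 3.446 * 2 * 4.243 = 409.4 Wh

409.4 Wh


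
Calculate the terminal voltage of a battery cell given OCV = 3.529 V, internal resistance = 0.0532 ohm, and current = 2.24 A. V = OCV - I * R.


V = OCV - I*R = 3.529 - 2.24 * 0.0532 = 3.410 V

3.410 V


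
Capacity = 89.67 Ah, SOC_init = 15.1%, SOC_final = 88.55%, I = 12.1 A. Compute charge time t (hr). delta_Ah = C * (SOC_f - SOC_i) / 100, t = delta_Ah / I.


delta_Ah = 89.67 * (88.55 - 15.1) / 100 = 65.863 Ah
t = delta_Ah / I = 65.863 / 12.1 = 5.443 hr

5.443 hr


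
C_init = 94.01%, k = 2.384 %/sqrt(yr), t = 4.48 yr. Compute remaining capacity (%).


Step 1: sqrt(4.48 yr) = 2.1166
Step 2: drop = 2.384 * 2.1166 = 5.046
Step 3: C_final = 94.01 - 5.046 = 88.96%

88.96%


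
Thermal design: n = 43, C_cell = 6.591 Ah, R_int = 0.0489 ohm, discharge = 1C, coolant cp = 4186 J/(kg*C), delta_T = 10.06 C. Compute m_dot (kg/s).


Step 1: I = 1 * 6.591 = 6.591 A
Step 2: Q_cell = I^2 * R = 6.591^2 * 0.0489 = 2.1243 W
Step 3: Q_total = 43 * 2.1243 = 91.345 W
Step 4: m_dot = Q_total / (cp * dT) = 91.345 / (4186 * 10.06) = 0.002169 kg/s

0.002169 kg/s


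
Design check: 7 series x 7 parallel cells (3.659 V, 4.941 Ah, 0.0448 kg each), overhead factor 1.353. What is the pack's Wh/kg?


Step 1: V_pack = 7 * 3.659 = 25.613 V
Step 2: C_pack = 7 * 4.941 = 34.587 Ah
Step 3: E_pack = V_pack * C_pack = 25.613 * 34.587 = 885.88 Wh
Step 4: m_pack = 7 * 7 * 0.0448 * 1.353 = 2.9701 kg
Step 5: ED = E_pack / m_pack = 885.88 / 2.9701 = 298.3 Wh/kg

298.3 Wh/kg


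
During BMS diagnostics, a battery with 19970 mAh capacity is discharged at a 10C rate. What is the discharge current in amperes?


Convert: capacity = 19970 mAh = 19.97 Ah
At 10C: I = 10 * 19.97 Ah = 199.7 A

199.7 A


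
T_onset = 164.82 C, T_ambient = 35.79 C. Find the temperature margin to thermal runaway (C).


margin = T_onset - T_ambient = 164.82 - 35.79 = 129.03 C

129.03 C


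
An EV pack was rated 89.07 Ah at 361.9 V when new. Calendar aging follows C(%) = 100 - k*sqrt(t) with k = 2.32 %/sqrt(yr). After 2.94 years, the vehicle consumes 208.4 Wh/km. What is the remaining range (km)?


Step 1: capacity retention = 100 - 2.32 * sqrt(2.94) = 100 - 2.32 * 1.7146 = 96.022%
Step 2: C_now = 89.07 * 96.022/100 = 85.527 Ah
Step 3: E_pack = V * C_now = 361.9 * 85.527 = 30952 Wh
Step 4: range = E_pack / consumption = 30952 / 208.4 = 148.5 km

148.5 km


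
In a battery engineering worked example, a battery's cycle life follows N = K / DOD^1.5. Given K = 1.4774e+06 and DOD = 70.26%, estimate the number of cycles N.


Step 1: DOD^1.5 = 70.26^1.5 = 588.93
Step 2: N = 1.4774e+06 / 588.93 = 2509 cycles

2509 cycles


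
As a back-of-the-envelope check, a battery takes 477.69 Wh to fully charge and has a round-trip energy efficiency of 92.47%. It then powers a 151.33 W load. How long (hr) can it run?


Step 1: E_discharge = eta/100 * E_charge = 92.47/100 * 477.69 = 441.72 Wh
Step 2: t = E_discharge / P = 441.72 / 151.33 = 2.919 hr

2.919 hr


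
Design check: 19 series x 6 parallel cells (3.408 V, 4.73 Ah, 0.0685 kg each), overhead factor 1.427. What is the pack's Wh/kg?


Step 1: V_pack = 19 * 3.408 = 64.752 V
Step 2: C_pack = 6 * 4.73 = 28.38 Ah
Step 3: E_pack = V_pack * C_pack = 64.752 * 28.38 = 1837.7 Wh
Step 4: m_pack = 19 * 6 * 0.0685 * 1.427 = 11.143 kg
Step 5: ED = E_pack / m_pack = 1837.7 / 11.143 = 164.9 Wh/kg

164.9 Wh/kg


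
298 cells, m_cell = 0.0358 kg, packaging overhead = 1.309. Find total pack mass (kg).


m_pack = n * m_cell * overhead = 298 * 0.0358 * 1.309 = 13.96 kg

13.96 kg


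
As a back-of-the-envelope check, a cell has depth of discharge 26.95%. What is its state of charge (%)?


SOC = 100 - DOD = 100 - 26.95 = 73.05%

73.05%


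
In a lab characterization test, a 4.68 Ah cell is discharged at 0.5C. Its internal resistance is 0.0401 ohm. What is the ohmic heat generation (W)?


Step 1: I = C_rate * capacity = 0.5 * 4.68 = 2.34 A
Step 2: Q = I^2 * R = 2.34^2 * 0.0401 = 5.4756 * 0.0401 = 0.2196 W

0.2196 W


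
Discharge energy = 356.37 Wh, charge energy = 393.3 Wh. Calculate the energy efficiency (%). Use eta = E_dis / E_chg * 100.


eta_e = E_dis / E_chg * 100 = 356.37 / 393.3 * 100 = 90.61%

90.61%


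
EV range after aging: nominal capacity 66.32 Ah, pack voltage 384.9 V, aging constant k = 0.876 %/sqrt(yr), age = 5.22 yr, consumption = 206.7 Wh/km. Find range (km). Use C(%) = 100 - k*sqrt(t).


Step 1: capacity retention = 100 - 0.876 * sqrt(5.22) = 100 - 0.876 * 2.2847 = 97.999%
Step 2: C_now = 66.32 * 97.999/100 = 64.993 Ah
Step 3: E_pack = V * C_now = 384.9 * 64.993 = 25016 Wh
Step 4: range = E_pack / consumption = 25016 / 206.7 = 121.0 km

121.0 km


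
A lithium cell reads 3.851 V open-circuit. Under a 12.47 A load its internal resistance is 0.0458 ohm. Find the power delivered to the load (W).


Step 1: V_terminal = OCV - I*R = 3.851 - 12.47 * 0.0458 = 3.2799 V
Step 2: P_out = V_terminal * I = 3.2799 * 12.47 = 40.90 W

40.90 W


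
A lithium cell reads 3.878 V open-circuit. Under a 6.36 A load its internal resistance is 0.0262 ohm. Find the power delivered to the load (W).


Step 1: V_terminal = OCV - I*R = 3.878 - 6.36 * 0.0262 = 3.7114 V
Step 2: P_out = V_terminal * I = 3.7114 * 6.36 = 23.60 W

23.60 W


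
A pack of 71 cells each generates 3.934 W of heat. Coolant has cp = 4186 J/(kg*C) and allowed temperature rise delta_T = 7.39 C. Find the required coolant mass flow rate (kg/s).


Step 1: Total heat Q = 71 * 3.934 W = 279.31 W
Step 2: denom = cp * dT = 4186 * 7.39 = 30935
Step 3: m_dot = 279.31 / 30935 = 0.009029 kg/s

0.009029 kg/s


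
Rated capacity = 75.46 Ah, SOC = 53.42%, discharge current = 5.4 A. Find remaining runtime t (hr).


Step 1: remaining = SOC/100 * C_total = 53.42/100 * 75.46 = 40.311 Ah
Step 2: t = remaining / I = 40.311 / 5.4 = 7.465 hr

7.465 hr


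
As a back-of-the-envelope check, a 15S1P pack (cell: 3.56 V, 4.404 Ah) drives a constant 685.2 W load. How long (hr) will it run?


Step 1: E_pack = Ns * V_cell * Np * C_cell = 15 * 3.56 * 1 * 4.404 = 235.17 Wh
Step 2: t = E_pack / P = 235.17 / 685.2 = 0.3432 hr

0.3432 hr


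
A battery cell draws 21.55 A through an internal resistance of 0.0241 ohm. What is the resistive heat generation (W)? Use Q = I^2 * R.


I^2 = 464.4
Q = 464.4 * 0.0241 = 11.19 W

11.19 W


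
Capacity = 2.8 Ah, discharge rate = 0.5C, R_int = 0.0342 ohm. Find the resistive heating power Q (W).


Step 1: I = C_rate * capacity = 0.5 * 2.8 = 1.4 A
Step 2: Q = I^2 * R = 1.4^2 * 0.0342 = 1.96 * 0.0342 = 0.06703 W

0.06703 W
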